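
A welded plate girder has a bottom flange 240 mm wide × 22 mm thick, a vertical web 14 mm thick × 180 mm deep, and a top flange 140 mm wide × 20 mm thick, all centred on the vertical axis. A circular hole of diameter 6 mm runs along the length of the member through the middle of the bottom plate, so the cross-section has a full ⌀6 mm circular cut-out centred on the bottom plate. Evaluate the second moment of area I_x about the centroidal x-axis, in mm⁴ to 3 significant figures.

Break the section into simple shapes (no overlaps), measuring from the bottom-left corner of the bounding box.
Bottom plate: 240 × 22, A = 5 280 mm², y = 11 mm, Ī = 212 960 mm⁴.
Web plate: 14 × 180, A = 2 520 mm², y = 112 mm, Ī = 6 804 000 mm⁴.
Top plate: 140 × 20, A = 2 800 mm², y = 212 mm, Ī = 93 333 mm⁴.
Hole (subtracted): ⌀6, A = 28.274 mm², y = 11 mm, Ī = 63.617 mm⁴.
Centroid: ȳ = ΣA·y / ΣA = 88.312 mm.
Transfer each piece to the centroidal x-axis using Ī + A·d² with d = y − 88.312:
  bottom plate: d = -77.312 mm → contributes +31 772 191 mm⁴
  web plate: d = 23.688 mm → contributes +8 218 040 mm⁴
  top plate: d = 123.69 mm → contributes +42 929 835 mm⁴
  hole: d = -77.312 mm → contributes −169 063 mm⁴
Total I = 82 751 003 mm⁴.

I_x ≈ 8.28 × 10⁷ mm⁴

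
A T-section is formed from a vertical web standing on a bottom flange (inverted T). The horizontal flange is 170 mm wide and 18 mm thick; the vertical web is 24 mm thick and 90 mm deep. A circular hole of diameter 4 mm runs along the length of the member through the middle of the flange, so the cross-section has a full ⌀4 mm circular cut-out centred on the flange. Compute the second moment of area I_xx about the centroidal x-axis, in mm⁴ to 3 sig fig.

I_xx ≈ 5.23 × 10⁶ mm⁴

Split into non-overlapping primitives; take the origin at the lower-left of the bounding box.
Flange: 170 × 18, A = 3 060 mm², y = 9 mm, Ī = 82 620 mm⁴.
Web: 24 × 90, A = 2 160 mm², y = 63 mm, Ī = 1 458 000 mm⁴.
Hole (subtracted): ⌀4, A = 12.566 mm², y = 9 mm, Ī = 12.566 mm⁴.
Centroid: ȳ = ΣA·y / ΣA = 31.399 mm.
Transfer each piece to the centroidal x-axis using Ī + A·d² with d = y − 31.399:
  flange: d = -22.399 mm → contributes +1 617 834 mm⁴
  web: d = 31.601 mm → contributes +3 615 060 mm⁴
  hole: d = -22.399 mm → contributes −6317.2 mm⁴
Total I = 5 226 577 mm⁴.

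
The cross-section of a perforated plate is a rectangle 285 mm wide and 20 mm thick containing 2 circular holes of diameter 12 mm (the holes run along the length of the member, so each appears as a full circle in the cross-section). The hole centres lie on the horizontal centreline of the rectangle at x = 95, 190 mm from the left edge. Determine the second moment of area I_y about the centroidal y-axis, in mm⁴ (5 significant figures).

Break the section into simple shapes (no overlaps), measuring from the bottom-left corner of the bounding box.
Plate: 285 × 20, A = 5 700 mm², x = 142.5 mm, Ī = 38 581 875 mm⁴.
Hole 1 (subtracted): ⌀12, A = 113.0973 mm², x = 95 mm, Ī = 1017.876 mm⁴.
Hole 2 (subtracted): ⌀12, A = 113.0973 mm², x = 190 mm, Ī = 1017.876 mm⁴.
By symmetry the centroid is at mid-width, x̄ = 142.5 mm.
Transfer each piece to the centroidal y-axis using Ī + A·d² with d = x − 142.5:
  plate: d = 0 mm → contributes +38 581 875 mm⁴
  hole 1: d = -47.5 mm → contributes −256193.7 mm⁴
  hole 2: d = 47.5 mm → contributes −256193.7 mm⁴
Total I = 38 069 488 mm⁴.

I_y ≈ 3.8069 × 10⁷ mm⁴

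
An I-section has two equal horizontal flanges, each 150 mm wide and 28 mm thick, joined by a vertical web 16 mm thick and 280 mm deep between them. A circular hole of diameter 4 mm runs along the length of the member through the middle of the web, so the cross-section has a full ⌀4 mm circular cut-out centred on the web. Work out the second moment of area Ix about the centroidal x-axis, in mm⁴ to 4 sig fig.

Break the section into simple shapes (no overlaps), measuring from the bottom-left corner of the bounding box.
Bottom flange: 150 × 28, A = 4 200 mm², y = 14 mm, Ī = 274 400 mm⁴.
Web: 16 × 280, A = 4 480 mm², y = 168 mm, Ī = 29 269 333 mm⁴.
Top flange: 150 × 28, A = 4 200 mm², y = 322 mm, Ī = 274 400 mm⁴.
Hole (subtracted): ⌀4, A = 12.5664 mm², y = 168 mm, Ī = 12.5664 mm⁴.
By symmetry the centroid is at mid-height, ȳ = 168 mm.
Transfer each piece to the centroidal x-axis using Ī + A·d² with d = y − 168:
  bottom flange: d = -154 mm → contributes +99 881 600 mm⁴
  web: d = 0 mm → contributes +29 269 333 mm⁴
  top flange: d = 154 mm → contributes +99 881 600 mm⁴
  hole: d = 0 mm → contributes −12.5664 mm⁴
Total I = 229 032 521 mm⁴.

Ix ≈ 2.290 × 10⁸ mm⁴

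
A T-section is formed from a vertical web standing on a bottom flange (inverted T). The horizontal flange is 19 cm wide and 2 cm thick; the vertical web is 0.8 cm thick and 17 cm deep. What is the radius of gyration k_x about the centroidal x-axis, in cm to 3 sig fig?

Split into non-overlapping primitives; take the origin at the lower-left of the bounding box.
Flange: 19 × 2, A = 38 cm², y = 1 cm, Ī = 12.667 cm⁴.
Web: 0.8 × 17, A = 13.6 cm², y = 10.5 cm, Ī = 327.53 cm⁴.
Centroid: ȳ = ΣA·y / ΣA = 3.5039 cm.
Transfer each piece to the centroidal x-axis using Ī + A·d² with d = y − 3.5039:
  flange: d = -2.5039 cm → contributes +250.9 cm⁴
  web: d = 6.9961 cm → contributes +993.2 cm⁴
Total I = 1244.1 cm⁴.
Radius of gyration: k = √(I/A) = √(1244.1 / 51.6) = 4.9102 cm.

k_x ≈ 4.91 cm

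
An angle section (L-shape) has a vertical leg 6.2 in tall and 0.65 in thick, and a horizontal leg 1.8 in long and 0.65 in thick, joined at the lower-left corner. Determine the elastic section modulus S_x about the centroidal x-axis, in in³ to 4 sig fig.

S_x ≈ 5.034 in³

Treat the section as a set of non-overlapping primitives; coordinates are from the bounding-box lower-left.
Vertical leg: 0.65 × 6.2, A = 4.03 in², y = 3.1 in, Ī = 12.9094 in⁴.
Horizontal leg (remainder): 1.15 × 0.65, A = 0.7475 in², y = 0.325 in, Ī = 0.0263182 in⁴.
Centroid: ȳ = ΣA·y / ΣA = 2.66582 in.
Transfer each piece to the centroidal x-axis using Ī + A·d² with d = y − 2.66582:
  vertical leg: d = 0.434184 in → contributes +13.6692 in⁴
  horizontal leg (remainder): d = -2.34082 in → contributes +4.12219 in⁴
Total I = 17.7913 in⁴.
Extreme fibre distance c = 3.53418 in; S = I/c = 5.03407 in³.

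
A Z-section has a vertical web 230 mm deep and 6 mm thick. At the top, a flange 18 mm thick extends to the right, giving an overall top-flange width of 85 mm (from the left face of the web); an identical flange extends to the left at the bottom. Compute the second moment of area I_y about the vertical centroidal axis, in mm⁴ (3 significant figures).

Break the section into simple shapes (no overlaps), measuring from the bottom-left corner of the bounding box.
Web: 6 × 230, A = 1 380 mm², x = 82 mm, Ī = 4 140 mm⁴.
Top flange (beyond web): 79 × 18, A = 1 422 mm², x = 124.5 mm, Ī = 739 559 mm⁴.
Bottom flange (beyond web): 79 × 18, A = 1 422 mm², x = 39.5 mm, Ī = 739 559 mm⁴.
Centroid: x̄ = ΣA·x / ΣA = 82 mm.
Transfer each piece to the vertical centroidal axis using Ī + A·d² with d = x − 82:
  web: d = 0 mm → contributes +4 140 mm⁴
  top flange (beyond web): d = 42.5 mm → contributes +3 308 046 mm⁴
  bottom flange (beyond web): d = -42.5 mm → contributes +3 308 046 mm⁴
Total I = 6 620 232 mm⁴.

I_y ≈ 6.62 × 10⁶ mm⁴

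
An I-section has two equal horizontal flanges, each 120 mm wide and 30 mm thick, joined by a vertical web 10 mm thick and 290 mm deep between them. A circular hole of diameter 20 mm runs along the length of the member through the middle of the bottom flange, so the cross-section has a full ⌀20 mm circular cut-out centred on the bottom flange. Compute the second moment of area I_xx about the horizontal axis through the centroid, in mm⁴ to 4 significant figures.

I_xx ≈ 1.969 × 10⁸ mm⁴

Decompose the section into non-overlapping parts with the origin at the bottom-left of its bounding rectangle.
Bottom flange: 120 × 30, A = 3 600 mm², y = 15 mm, Ī = 270 000 mm⁴.
Web: 10 × 290, A = 2 900 mm², y = 175 mm, Ī = 20 324 167 mm⁴.
Top flange: 120 × 30, A = 3 600 mm², y = 335 mm, Ī = 270 000 mm⁴.
Hole (subtracted): ⌀20, A = 314.159 mm², y = 15 mm, Ī = 7853.98 mm⁴.
Centroid: ȳ = ΣA·y / ΣA = 180.137 mm.
Transfer each piece to the horizontal axis through the centroid using Ī + A·d² with d = y − 180.137:
  bottom flange: d = -165.137 mm → contributes +98 442 291 mm⁴
  web: d = -5.13655 mm → contributes +20 400 681 mm⁴
  top flange: d = 154.863 mm → contributes +86 607 675 mm⁴
  hole: d = -165.137 mm → contributes −8 575 003 mm⁴
Total I = 196 875 644 mm⁴.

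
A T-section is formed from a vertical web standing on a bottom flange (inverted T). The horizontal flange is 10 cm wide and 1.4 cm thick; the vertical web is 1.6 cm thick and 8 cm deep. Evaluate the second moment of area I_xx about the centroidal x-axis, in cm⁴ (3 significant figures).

I_xx ≈ 218 cm⁴

Split into non-overlapping primitives; take the origin at the lower-left of the bounding box.
Flange: 10 × 1.4, A = 14 cm², y = 0.7 cm, Ī = 2.2867 cm⁴.
Web: 1.6 × 8, A = 12.8 cm², y = 5.4 cm, Ī = 68.267 cm⁴.
Centroid: ȳ = ΣA·y / ΣA = 2.9448 cm.
Transfer each piece to the centroidal x-axis using Ī + A·d² with d = y − 2.9448:
  flange: d = -2.2448 cm → contributes +72.833 cm⁴
  web: d = 2.4552 cm → contributes +145.43 cm⁴
Total I = 218.26 cm⁴.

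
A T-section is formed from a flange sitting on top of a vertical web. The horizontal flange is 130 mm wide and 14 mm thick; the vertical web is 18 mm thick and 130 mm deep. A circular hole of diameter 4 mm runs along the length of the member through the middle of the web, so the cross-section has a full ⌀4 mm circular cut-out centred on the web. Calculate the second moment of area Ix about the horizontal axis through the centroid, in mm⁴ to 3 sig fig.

Treat the section as a set of non-overlapping primitives; coordinates are from the bounding-box lower-left.
Flange: 130 × 14, A = 1 820 mm², y = 137 mm, Ī = 29 727 mm⁴.
Web: 18 × 130, A = 2 340 mm², y = 65 mm, Ī = 3 295 500 mm⁴.
Hole (subtracted): ⌀4, A = 12.566 mm², y = 65 mm, Ī = 12.566 mm⁴.
Centroid: ȳ = ΣA·y / ΣA = 96.595 mm.
Transfer each piece to the horizontal axis through the centroid using Ī + A·d² with d = y − 96.595:
  flange: d = 40.405 mm → contributes +3 000 928 mm⁴
  web: d = -31.595 mm → contributes +5 631 456 mm⁴
  hole: d = -31.595 mm → contributes −12 557 mm⁴
Total I = 8 619 827 mm⁴.

Ix ≈ 8.62 × 10⁶ mm⁴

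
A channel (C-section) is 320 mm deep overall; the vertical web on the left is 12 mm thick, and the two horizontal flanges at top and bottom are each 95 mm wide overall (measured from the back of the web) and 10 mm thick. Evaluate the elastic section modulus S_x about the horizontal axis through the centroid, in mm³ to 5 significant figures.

Split into non-overlapping primitives; take the origin at the lower-left of the bounding box.
Web: 12 × 320, A = 3 840 mm², y = 160 mm, Ī = 32 768 000 mm⁴.
Top flange (beyond web): 83 × 10, A = 830 mm², y = 315 mm, Ī = 6916.667 mm⁴.
Bottom flange (beyond web): 83 × 10, A = 830 mm², y = 5 mm, Ī = 6916.667 mm⁴.
By symmetry the centroid is at mid-height, ȳ = 160 mm.
Transfer each piece to the horizontal axis through the centroid using Ī + A·d² with d = y − 160:
  web: d = 0 mm → contributes +32 768 000 mm⁴
  top flange (beyond web): d = 155 mm → contributes +19 947 667 mm⁴
  bottom flange (beyond web): d = -155 mm → contributes +19 947 667 mm⁴
Total I = 72 663 333 mm⁴.
Extreme fibre distance c = 160 mm; S = I/c = 454145.8 mm³.

S_x ≈ 4.5415 × 10⁵ mm³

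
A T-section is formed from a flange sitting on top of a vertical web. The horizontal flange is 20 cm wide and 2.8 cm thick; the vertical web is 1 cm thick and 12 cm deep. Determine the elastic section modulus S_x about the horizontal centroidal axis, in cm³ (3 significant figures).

S_x ≈ 59.7 cm³

Treat the section as a set of non-overlapping primitives; coordinates are from the bounding-box lower-left.
Flange: 20 × 2.8, A = 56 cm², y = 13.4 cm, Ī = 36.587 cm⁴.
Web: 1 × 12, A = 12 cm², y = 6 cm, Ī = 144 cm⁴.
Centroid: ȳ = ΣA·y / ΣA = 12.094 cm.
Transfer each piece to the horizontal centroidal axis using Ī + A·d² with d = y − 12.094:
  flange: d = 1.3059 cm → contributes +132.09 cm⁴
  web: d = -6.0941 cm → contributes +589.66 cm⁴
Total I = 721.74 cm⁴.
Extreme fibre distance c = 12.094 cm; S = I/c = 59.677 cm³.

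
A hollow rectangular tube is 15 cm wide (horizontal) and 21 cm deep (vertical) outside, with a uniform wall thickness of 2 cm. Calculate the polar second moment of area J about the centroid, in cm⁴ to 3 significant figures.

J ≈ 1.11 × 10⁴ cm⁴

Treat the section as a set of non-overlapping primitives; coordinates are from the bounding-box lower-left.
Outer rectangle: 15 × 21, A = 315 cm², y = 10.5 cm, Ī = 11 576 cm⁴.
Inner void (subtracted): 11 × 17, A = 187 cm², y = 10.5 cm, Ī = 4503.6 cm⁴.
By symmetry the centroid is at mid-height, ȳ = 10.5 cm.
All pieces are centred on the centroidal x-axis, so I = ΣĪ (holes subtracted) = 7072.7 cm⁴.
Repeating about the centroidal y-axis gives I_y = 4020.7 cm⁴.
Polar second moment: J = I_x + I_y = 11 093 cm⁴.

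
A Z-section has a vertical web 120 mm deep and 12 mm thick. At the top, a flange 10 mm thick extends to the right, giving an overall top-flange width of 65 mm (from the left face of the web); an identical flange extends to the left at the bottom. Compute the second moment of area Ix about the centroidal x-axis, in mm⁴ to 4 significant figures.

Ix ≈ 4.943 × 10⁶ mm⁴

Break the section into simple shapes (no overlaps), measuring from the bottom-left corner of the bounding box.
Web: 12 × 120, A = 1 440 mm², y = 60 mm, Ī = 1 728 000 mm⁴.
Top flange (beyond web): 53 × 10, A = 530 mm², y = 115 mm, Ī = 4416.67 mm⁴.
Bottom flange (beyond web): 53 × 10, A = 530 mm², y = 5 mm, Ī = 4416.67 mm⁴.
Centroid: ȳ = ΣA·y / ΣA = 60 mm.
Transfer each piece to the centroidal x-axis using Ī + A·d² with d = y − 60:
  web: d = 0 mm → contributes +1 728 000 mm⁴
  top flange (beyond web): d = 55 mm → contributes +1 607 667 mm⁴
  bottom flange (beyond web): d = -55 mm → contributes +1 607 667 mm⁴
Total I = 4 943 333 mm⁴.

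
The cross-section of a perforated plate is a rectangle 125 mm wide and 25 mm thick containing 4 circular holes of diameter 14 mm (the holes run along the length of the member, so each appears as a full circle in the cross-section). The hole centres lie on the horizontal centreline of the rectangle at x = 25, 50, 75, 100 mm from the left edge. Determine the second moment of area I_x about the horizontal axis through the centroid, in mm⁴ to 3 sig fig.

I_x ≈ 1.55 × 10⁵ mm⁴

Break the section into simple shapes (no overlaps), measuring from the bottom-left corner of the bounding box.
Plate: 125 × 25, A = 3 125 mm², y = 12.5 mm, Ī = 162 760 mm⁴.
Hole 1 (subtracted): ⌀14, A = 153.94 mm², y = 12.5 mm, Ī = 1885.7 mm⁴.
Hole 2 (subtracted): ⌀14, A = 153.94 mm², y = 12.5 mm, Ī = 1885.7 mm⁴.
Hole 3 (subtracted): ⌀14, A = 153.94 mm², y = 12.5 mm, Ī = 1885.7 mm⁴.
Hole 4 (subtracted): ⌀14, A = 153.94 mm², y = 12.5 mm, Ī = 1885.7 mm⁴.
By symmetry the centroid is at mid-height, ȳ = 12.5 mm.
All pieces are centred on the horizontal axis through the centroid, so I = ΣĪ (holes subtracted) = 155 217 mm⁴.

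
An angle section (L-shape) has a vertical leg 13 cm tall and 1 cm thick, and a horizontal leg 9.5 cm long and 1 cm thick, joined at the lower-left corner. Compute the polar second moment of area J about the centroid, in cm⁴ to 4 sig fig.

J ≈ 537.0 cm⁴

Treat the section as a set of non-overlapping primitives; coordinates are from the bounding-box lower-left.
Vertical leg: 1 × 13, A = 13 cm², y = 6.5 cm, Ī = 183.083 cm⁴.
Horizontal leg (remainder): 8.5 × 1, A = 8.5 cm², y = 0.5 cm, Ī = 0.708333 cm⁴.
Centroid: ȳ = ΣA·y / ΣA = 4.12791 cm.
Transfer each piece to the centroidal x-axis using Ī + A·d² with d = y − 4.12791:
  vertical leg: d = 2.37209 cm → contributes +256.232 cm⁴
  horizontal leg (remainder): d = -3.62791 cm → contributes +112.583 cm⁴
Total I = 368.815 cm⁴.
For the y-axis: x̄ = 2.37791 cm.
Repeating about the centroidal y-axis gives I_y = 168.221 cm⁴.
Polar second moment: J = I_x + I_y = 537.036 cm⁴.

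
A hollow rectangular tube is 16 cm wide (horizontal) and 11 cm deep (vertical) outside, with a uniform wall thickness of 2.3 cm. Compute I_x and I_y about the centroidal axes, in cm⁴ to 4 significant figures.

I_x ≈ 1526 cm⁴, I_y ≈ 2965 cm⁴

Decompose the section into non-overlapping parts with the origin at the bottom-left of its bounding rectangle.
Outer rectangle: 16 × 11, A = 176 cm², y = 5.5 cm, Ī = 1774.67 cm⁴.
Inner void (subtracted): 11.4 × 6.4, A = 72.96 cm², y = 5.5 cm, Ī = 249.037 cm⁴.
By symmetry the centroid is at mid-height, ȳ = 5.5 cm.
All pieces are centred on the centroidal x-axis, so I = ΣĪ (holes subtracted) = 1525.63 cm⁴.
Repeating about the centroidal y-axis gives I_y = 2964.51 cm⁴.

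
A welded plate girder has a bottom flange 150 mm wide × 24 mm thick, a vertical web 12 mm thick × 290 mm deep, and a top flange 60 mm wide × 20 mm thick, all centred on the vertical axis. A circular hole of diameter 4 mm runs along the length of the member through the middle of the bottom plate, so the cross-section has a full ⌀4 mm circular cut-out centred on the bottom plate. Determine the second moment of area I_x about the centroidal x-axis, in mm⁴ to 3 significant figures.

Treat the section as a set of non-overlapping primitives; coordinates are from the bounding-box lower-left.
Bottom plate: 150 × 24, A = 3 600 mm², y = 12 mm, Ī = 172 800 mm⁴.
Web plate: 12 × 290, A = 3 480 mm², y = 169 mm, Ī = 24 389 000 mm⁴.
Top plate: 60 × 20, A = 1 200 mm², y = 324 mm, Ī = 40 000 mm⁴.
Hole (subtracted): ⌀4, A = 12.566 mm², y = 12 mm, Ī = 12.566 mm⁴.
Centroid: ȳ = ΣA·y / ΣA = 123.37 mm.
Transfer each piece to the centroidal x-axis using Ī + A·d² with d = y − 123.37:
  bottom plate: d = -111.37 mm → contributes +44 826 141 mm⁴
  web plate: d = 45.628 mm → contributes +31 634 086 mm⁴
  top plate: d = 200.63 mm → contributes +48 341 949 mm⁴
  hole: d = -111.37 mm → contributes −155 882 mm⁴
Total I = 124 646 294 mm⁴.

I_x ≈ 1.25 × 10⁸ mm⁴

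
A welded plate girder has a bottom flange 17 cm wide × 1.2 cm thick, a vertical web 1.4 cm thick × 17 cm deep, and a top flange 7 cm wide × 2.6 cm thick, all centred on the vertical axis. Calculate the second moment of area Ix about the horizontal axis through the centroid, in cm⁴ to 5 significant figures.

Ix ≈ 4022.3 cm⁴

Treat the section as a set of non-overlapping primitives; coordinates are from the bounding-box lower-left.
Bottom plate: 17 × 1.2, A = 20.4 cm², y = 0.6 cm, Ī = 2.448 cm⁴.
Web plate: 1.4 × 17, A = 23.8 cm², y = 9.7 cm, Ī = 573.1833 cm⁴.
Top plate: 7 × 2.6, A = 18.2 cm², y = 19.5 cm, Ī = 10.25267 cm⁴.
Centroid: ȳ = ΣA·y / ΣA = 9.583333 cm.
Transfer each piece to the horizontal axis through the centroid using Ī + A·d² with d = y − 9.583333:
  bottom plate: d = -8.983333 cm → contributes +1648.734 cm⁴
  web plate: d = 0.1166667 cm → contributes +573.5073 cm⁴
  top plate: d = 9.916667 cm → contributes +1800.046 cm⁴
Total I = 4022.287 cm⁴.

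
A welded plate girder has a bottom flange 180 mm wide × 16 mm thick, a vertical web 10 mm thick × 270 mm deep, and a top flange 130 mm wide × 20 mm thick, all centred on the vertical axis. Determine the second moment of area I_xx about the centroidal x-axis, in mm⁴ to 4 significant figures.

Treat the section as a set of non-overlapping primitives; coordinates are from the bounding-box lower-left.
Bottom plate: 180 × 16, A = 2 880 mm², y = 8 mm, Ī = 61 440 mm⁴.
Web plate: 10 × 270, A = 2 700 mm², y = 151 mm, Ī = 16 402 500 mm⁴.
Top plate: 130 × 20, A = 2 600 mm², y = 296 mm, Ī = 86666.7 mm⁴.
Centroid: ȳ = ΣA·y / ΣA = 146.741 mm.
Transfer each piece to the centroidal x-axis using Ī + A·d² with d = y − 146.741:
  bottom plate: d = -138.741 mm → contributes +55 498 613 mm⁴
  web plate: d = 4.25917 mm → contributes +16 451 479 mm⁴
  top plate: d = 149.259 mm → contributes +58 010 245 mm⁴
Total I = 129 960 337 mm⁴.

I_xx ≈ 1.300 × 10⁸ mm⁴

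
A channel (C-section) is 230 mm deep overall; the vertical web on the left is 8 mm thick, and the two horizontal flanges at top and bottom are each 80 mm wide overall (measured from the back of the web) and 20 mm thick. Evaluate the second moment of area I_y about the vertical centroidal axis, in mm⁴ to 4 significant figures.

I_y ≈ 3.050 × 10⁶ mm⁴

Treat the section as a set of non-overlapping primitives; coordinates are from the bounding-box lower-left.
Web: 8 × 230, A = 1 840 mm², x = 4 mm, Ī = 9813.33 mm⁴.
Top flange (beyond web): 72 × 20, A = 1 440 mm², x = 44 mm, Ī = 622 080 mm⁴.
Bottom flange (beyond web): 72 × 20, A = 1 440 mm², x = 44 mm, Ī = 622 080 mm⁴.
Centroid: x̄ = ΣA·x / ΣA = 28.4068 mm.
Transfer each piece to the vertical centroidal axis using Ī + A·d² with d = x − 28.4068:
  web: d = -24.4068 mm → contributes +1 105 885 mm⁴
  top flange (beyond web): d = 15.5932 mm → contributes +972 214 mm⁴
  bottom flange (beyond web): d = 15.5932 mm → contributes +972 214 mm⁴
Total I = 3 050 312 mm⁴.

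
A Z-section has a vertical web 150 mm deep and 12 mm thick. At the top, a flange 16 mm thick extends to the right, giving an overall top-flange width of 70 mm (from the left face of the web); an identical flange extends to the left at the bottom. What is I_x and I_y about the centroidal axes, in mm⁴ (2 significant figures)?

I_x ≈ 1.2 × 10⁷ mm⁴, I_y ≈ 2.8 × 10⁶ mm⁴

Decompose the section into non-overlapping parts with the origin at the bottom-left of its bounding rectangle.
Web: 12 × 150, A = 1 800 mm², y = 75 mm, Ī = 3 375 000 mm⁴.
Top flange (beyond web): 58 × 16, A = 928 mm², y = 142 mm, Ī = 19 797 mm⁴.
Bottom flange (beyond web): 58 × 16, A = 928 mm², y = 8 mm, Ī = 19 797 mm⁴.
Centroid: ȳ = ΣA·y / ΣA = 75 mm.
Transfer each piece to the centroidal x-axis using Ī + A·d² with d = y − 75:
  web: d = 0 mm → contributes +3 375 000 mm⁴
  top flange (beyond web): d = 67 mm → contributes +4 185 589 mm⁴
  bottom flange (beyond web): d = -67 mm → contributes +4 185 589 mm⁴
Total I = 11 746 179 mm⁴.
For the y-axis: x̄ = 64 mm.
Repeating about the centroidal y-axis gives I_y = 2 815 499 mm⁴.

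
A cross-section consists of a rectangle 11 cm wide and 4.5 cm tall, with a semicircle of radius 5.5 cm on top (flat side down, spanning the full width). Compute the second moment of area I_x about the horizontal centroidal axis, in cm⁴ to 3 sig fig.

Treat the section as a set of non-overlapping primitives; coordinates are from the bounding-box lower-left.
Rectangular body: 11 × 4.5, A = 49.5 cm², y = 2.25 cm, Ī = 83.531 cm⁴.
Semicircular cap: semicircle r = 5.5, A = 47.517 cm², y = 6.8343 cm, Ī = 100.43 cm⁴.
Centroid: ȳ = ΣA·y / ΣA = 4.4953 cm.
Transfer each piece to the horizontal centroidal axis using Ī + A·d² with d = y − 4.4953:
  rectangular body: d = -2.2453 cm → contributes +333.07 cm⁴
  semicircular cap: d = 2.339 cm → contributes +360.39 cm⁴
Total I = 693.47 cm⁴.

I_x ≈ 693 cm⁴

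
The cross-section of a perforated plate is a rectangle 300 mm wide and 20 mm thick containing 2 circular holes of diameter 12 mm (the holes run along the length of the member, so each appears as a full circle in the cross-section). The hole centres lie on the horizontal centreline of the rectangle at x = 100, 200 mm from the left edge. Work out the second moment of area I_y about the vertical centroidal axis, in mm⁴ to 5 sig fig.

I_y ≈ 4.4432 × 10⁷ mm⁴

Split into non-overlapping primitives; take the origin at the lower-left of the bounding box.
Plate: 300 × 20, A = 6 000 mm², x = 150 mm, Ī = 45 000 000 mm⁴.
Hole 1 (subtracted): ⌀12, A = 113.0973 mm², x = 100 mm, Ī = 1017.876 mm⁴.
Hole 2 (subtracted): ⌀12, A = 113.0973 mm², x = 200 mm, Ī = 1017.876 mm⁴.
By symmetry the centroid is at mid-width, x̄ = 150 mm.
Transfer each piece to the vertical centroidal axis using Ī + A·d² with d = x − 150:
  plate: d = 0 mm → contributes +45 000 000 mm⁴
  hole 1: d = -50 mm → contributes −283761.2 mm⁴
  hole 2: d = 50 mm → contributes −283761.2 mm⁴
Total I = 44 432 478 mm⁴.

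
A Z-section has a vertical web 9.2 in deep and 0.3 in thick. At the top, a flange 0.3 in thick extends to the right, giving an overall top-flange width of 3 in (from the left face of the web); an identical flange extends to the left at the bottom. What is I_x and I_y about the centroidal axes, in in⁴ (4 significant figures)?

I_x ≈ 51.56 in⁴, I_y ≈ 4.650 in⁴

Decompose the section into non-overlapping parts with the origin at the bottom-left of its bounding rectangle.
Web: 0.3 × 9.2, A = 2.76 in², y = 4.6 in, Ī = 19.4672 in⁴.
Top flange (beyond web): 2.7 × 0.3, A = 0.81 in², y = 9.05 in, Ī = 0.006075 in⁴.
Bottom flange (beyond web): 2.7 × 0.3, A = 0.81 in², y = 0.15 in, Ī = 0.006075 in⁴.
Centroid: ȳ = ΣA·y / ΣA = 4.6 in.
Transfer each piece to the centroidal x-axis using Ī + A·d² with d = y − 4.6:
  web: d = 0 in → contributes +19.4672 in⁴
  top flange (beyond web): d = 4.45 in → contributes +16.0461 in⁴
  bottom flange (beyond web): d = -4.45 in → contributes +16.0461 in⁴
Total I = 51.5594 in⁴.
For the y-axis: x̄ = 2.85 in.
Repeating about the centroidal y-axis gives I_y = 4.64985 in⁴.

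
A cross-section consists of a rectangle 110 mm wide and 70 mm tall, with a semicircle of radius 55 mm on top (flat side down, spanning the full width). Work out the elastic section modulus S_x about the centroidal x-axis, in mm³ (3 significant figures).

S_x ≈ 2.09 × 10⁵ mm³

Break the section into simple shapes (no overlaps), measuring from the bottom-left corner of the bounding box.
Rectangular body: 110 × 70, A = 7 700 mm², y = 35 mm, Ī = 3 144 167 mm⁴.
Semicircular cap: semicircle r = 55, A = 4751.7 mm², y = 93.343 mm, Ī = 1 004 345 mm⁴.
Centroid: ȳ = ΣA·y / ΣA = 57.264 mm.
Transfer each piece to the centroidal x-axis using Ī + A·d² with d = y − 57.264:
  rectangular body: d = -22.264 mm → contributes +6 960 974 mm⁴
  semicircular cap: d = 36.079 mm → contributes +7 189 430 mm⁴
Total I = 14 150 404 mm⁴.
Extreme fibre distance c = 67.736 mm; S = I/c = 208 905 mm³.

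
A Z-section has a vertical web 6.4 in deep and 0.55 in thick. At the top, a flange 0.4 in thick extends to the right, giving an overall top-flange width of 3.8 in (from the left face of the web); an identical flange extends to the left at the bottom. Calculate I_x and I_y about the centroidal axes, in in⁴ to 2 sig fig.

Decompose the section into non-overlapping parts with the origin at the bottom-left of its bounding rectangle.
Web: 0.55 × 6.4, A = 3.52 in², y = 3.2 in, Ī = 12.01 in⁴.
Top flange (beyond web): 3.25 × 0.4, A = 1.3 in², y = 6.2 in, Ī = 0.01733 in⁴.
Bottom flange (beyond web): 3.25 × 0.4, A = 1.3 in², y = 0.2 in, Ī = 0.01733 in⁴.
Centroid: ȳ = ΣA·y / ΣA = 3.2 in.
Transfer each piece to the centroidal x-axis using Ī + A·d² with d = y − 3.2:
  web: d = 0 in → contributes +12.01 in⁴
  top flange (beyond web): d = 3 in → contributes +11.72 in⁴
  bottom flange (beyond web): d = -3 in → contributes +11.72 in⁴
Total I = 35.45 in⁴.
For the y-axis: x̄ = 3.525 in.
Repeating about the centroidal y-axis gives I_y = 11.76 in⁴.

I_x ≈ 35 in⁴, I_y ≈ 12 in⁴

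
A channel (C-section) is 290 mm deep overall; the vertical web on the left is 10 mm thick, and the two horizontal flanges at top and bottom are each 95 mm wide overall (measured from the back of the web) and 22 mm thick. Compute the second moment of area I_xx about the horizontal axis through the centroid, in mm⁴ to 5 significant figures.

I_xx ≈ 8.7630 × 10⁷ mm⁴

Split into non-overlapping primitives; take the origin at the lower-left of the bounding box.
Web: 10 × 290, A = 2 900 mm², y = 145 mm, Ī = 20 324 167 mm⁴.
Top flange (beyond web): 85 × 22, A = 1 870 mm², y = 279 mm, Ī = 75423.33 mm⁴.
Bottom flange (beyond web): 85 × 22, A = 1 870 mm², y = 11 mm, Ī = 75423.33 mm⁴.
By symmetry the centroid is at mid-height, ȳ = 145 mm.
Transfer each piece to the horizontal axis through the centroid using Ī + A·d² with d = y − 145:
  web: d = 0 mm → contributes +20 324 167 mm⁴
  top flange (beyond web): d = 134 mm → contributes +33 653 143 mm⁴
  bottom flange (beyond web): d = -134 mm → contributes +33 653 143 mm⁴
Total I = 87 630 453 mm⁴.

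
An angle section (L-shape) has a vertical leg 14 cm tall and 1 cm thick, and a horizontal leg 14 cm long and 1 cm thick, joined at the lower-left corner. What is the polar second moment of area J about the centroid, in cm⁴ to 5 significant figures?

J ≈ 1029.1 cm⁴

Split into non-overlapping primitives; take the origin at the lower-left of the bounding box.
Vertical leg: 1 × 14, A = 14 cm², y = 7 cm, Ī = 228.6667 cm⁴.
Horizontal leg (remainder): 13 × 1, A = 13 cm², y = 0.5 cm, Ī = 1.083333 cm⁴.
Centroid: ȳ = ΣA·y / ΣA = 3.87037 cm.
Transfer each piece to the centroidal x-axis using Ī + A·d² with d = y − 3.87037:
  vertical leg: d = 3.12963 cm → contributes +365.7908 cm⁴
  horizontal leg (remainder): d = -3.37037 cm → contributes +148.7555 cm⁴
Total I = 514.5463 cm⁴.
For the y-axis: x̄ = 3.87037 cm.
Repeating about the centroidal y-axis gives I_y = 514.5463 cm⁴.
Polar second moment: J = I_x + I_y = 1029.093 cm⁴.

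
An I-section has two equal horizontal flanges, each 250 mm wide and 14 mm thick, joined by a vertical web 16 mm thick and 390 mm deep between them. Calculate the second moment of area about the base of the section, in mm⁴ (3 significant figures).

Treat the section as a set of non-overlapping primitives; coordinates are from the bounding-box lower-left.
Bottom flange: 250 × 14, A = 3 500 mm², y = 7 mm, Ī = 57 167 mm⁴.
Web: 16 × 390, A = 6 240 mm², y = 209 mm, Ī = 79 092 000 mm⁴.
Top flange: 250 × 14, A = 3 500 mm², y = 411 mm, Ī = 57 167 mm⁴.
Transfer each piece to the base of the section using Ī + A·d² with d = y − 0:
  bottom flange: d = 7 mm → contributes +228 667 mm⁴
  web: d = 209 mm → contributes +351 661 440 mm⁴
  top flange: d = 411 mm → contributes +591 280 667 mm⁴
Total I = 943 170 773 mm⁴.

I_base ≈ 9.43 × 10⁸ mm⁴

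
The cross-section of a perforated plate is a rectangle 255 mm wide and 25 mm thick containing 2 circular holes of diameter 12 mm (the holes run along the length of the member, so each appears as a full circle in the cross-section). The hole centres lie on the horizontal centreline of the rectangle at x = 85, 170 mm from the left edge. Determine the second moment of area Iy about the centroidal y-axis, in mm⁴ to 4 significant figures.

Treat the section as a set of non-overlapping primitives; coordinates are from the bounding-box lower-left.
Plate: 255 × 25, A = 6 375 mm², x = 127.5 mm, Ī = 34 544 531 mm⁴.
Hole 1 (subtracted): ⌀12, A = 113.097 mm², x = 85 mm, Ī = 1017.88 mm⁴.
Hole 2 (subtracted): ⌀12, A = 113.097 mm², x = 170 mm, Ī = 1017.88 mm⁴.
By symmetry the centroid is at mid-width, x̄ = 127.5 mm.
Transfer each piece to the centroidal y-axis using Ī + A·d² with d = x − 127.5:
  plate: d = 0 mm → contributes +34 544 531 mm⁴
  hole 1: d = -42.5 mm → contributes −205 300 mm⁴
  hole 2: d = 42.5 mm → contributes −205 300 mm⁴
Total I = 34 133 931 mm⁴.

Iy ≈ 3.413 × 10⁷ mm⁴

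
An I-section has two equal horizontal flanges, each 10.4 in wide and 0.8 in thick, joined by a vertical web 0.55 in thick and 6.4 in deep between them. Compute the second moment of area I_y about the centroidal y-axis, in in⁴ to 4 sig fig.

I_y ≈ 150.1 in⁴

Split into non-overlapping primitives; take the origin at the lower-left of the bounding box.
Bottom flange: 10.4 × 0.8, A = 8.32 in², x = 5.2 in, Ī = 74.9909 in⁴.
Web: 0.55 × 6.4, A = 3.52 in², x = 5.2 in, Ī = 0.0887333 in⁴.
Top flange: 10.4 × 0.8, A = 8.32 in², x = 5.2 in, Ī = 74.9909 in⁴.
By symmetry the centroid is at mid-width, x̄ = 5.2 in.
All pieces are centred on the centroidal y-axis, so I = ΣĪ = 150.071 in⁴.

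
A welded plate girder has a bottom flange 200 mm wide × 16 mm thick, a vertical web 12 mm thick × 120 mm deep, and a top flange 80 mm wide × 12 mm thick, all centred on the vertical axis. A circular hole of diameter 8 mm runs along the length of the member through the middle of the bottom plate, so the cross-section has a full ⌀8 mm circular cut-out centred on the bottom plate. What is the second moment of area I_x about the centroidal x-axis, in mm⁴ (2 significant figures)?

I_x ≈ 1.6 × 10⁷ mm⁴

Break the section into simple shapes (no overlaps), measuring from the bottom-left corner of the bounding box.
Bottom plate: 200 × 16, A = 3 200 mm², y = 8 mm, Ī = 68 267 mm⁴.
Web plate: 12 × 120, A = 1 440 mm², y = 76 mm, Ī = 1 728 000 mm⁴.
Top plate: 80 × 12, A = 960 mm², y = 142 mm, Ī = 11 520 mm⁴.
Hole (subtracted): ⌀8, A = 50.27 mm², y = 8 mm, Ī = 201.1 mm⁴.
Centroid: ȳ = ΣA·y / ΣA = 48.82 mm.
Transfer each piece to the centroidal x-axis using Ī + A·d² with d = y − 48.82:
  bottom plate: d = -40.82 mm → contributes +5 401 272 mm⁴
  web plate: d = 27.18 mm → contributes +2 791 524 mm⁴
  top plate: d = 93.18 mm → contributes +8 346 092 mm⁴
  hole: d = -40.82 mm → contributes −83 972 mm⁴
Total I = 16 454 917 mm⁴.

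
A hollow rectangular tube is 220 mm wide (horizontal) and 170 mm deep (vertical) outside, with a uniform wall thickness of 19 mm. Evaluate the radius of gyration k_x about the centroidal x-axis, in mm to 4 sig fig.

Treat the section as a set of non-overlapping primitives; coordinates are from the bounding-box lower-left.
Outer rectangle: 220 × 170, A = 37 400 mm², y = 85 mm, Ī = 90 071 667 mm⁴.
Inner void (subtracted): 182 × 132, A = 24 024 mm², y = 85 mm, Ī = 34 882 848 mm⁴.
By symmetry the centroid is at mid-height, ȳ = 85 mm.
All pieces are centred on the centroidal x-axis, so I = ΣĪ (holes subtracted) = 55 188 819 mm⁴.
Radius of gyration: k = √(I/A) = √(55 188 819 / 13 376) = 64.2336 mm.

k_x ≈ 64.23 mm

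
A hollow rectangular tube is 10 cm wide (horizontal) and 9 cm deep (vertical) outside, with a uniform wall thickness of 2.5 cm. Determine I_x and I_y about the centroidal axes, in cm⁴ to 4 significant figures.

I_x ≈ 580.8 cm⁴, I_y ≈ 708.3 cm⁴

Break the section into simple shapes (no overlaps), measuring from the bottom-left corner of the bounding box.
Outer rectangle: 10 × 9, A = 90 cm², y = 4.5 cm, Ī = 607.5 cm⁴.
Inner void (subtracted): 5 × 4, A = 20 cm², y = 4.5 cm, Ī = 26.6667 cm⁴.
By symmetry the centroid is at mid-height, ȳ = 4.5 cm.
All pieces are centred on the centroidal x-axis, so I = ΣĪ (holes subtracted) = 580.833 cm⁴.
Repeating about the centroidal y-axis gives I_y = 708.333 cm⁴.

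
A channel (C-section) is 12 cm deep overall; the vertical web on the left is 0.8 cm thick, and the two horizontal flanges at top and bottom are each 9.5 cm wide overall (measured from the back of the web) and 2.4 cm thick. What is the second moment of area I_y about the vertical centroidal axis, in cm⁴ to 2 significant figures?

Split into non-overlapping primitives; take the origin at the lower-left of the bounding box.
Web: 0.8 × 12, A = 9.6 cm², x = 0.4 cm, Ī = 0.512 cm⁴.
Top flange (beyond web): 8.7 × 2.4, A = 20.88 cm², x = 5.15 cm, Ī = 131.7 cm⁴.
Bottom flange (beyond web): 8.7 × 2.4, A = 20.88 cm², x = 5.15 cm, Ī = 131.7 cm⁴.
Centroid: x̄ = ΣA·x / ΣA = 4.262 cm.
Transfer each piece to the vertical centroidal axis using Ī + A·d² with d = x − 4.262:
  web: d = -3.862 cm → contributes +143.7 cm⁴
  top flange (beyond web): d = 0.8879 cm → contributes +148.2 cm⁴
  bottom flange (beyond web): d = 0.8879 cm → contributes +148.2 cm⁴
Total I = 440 cm⁴.

I_y ≈ 440 cm⁴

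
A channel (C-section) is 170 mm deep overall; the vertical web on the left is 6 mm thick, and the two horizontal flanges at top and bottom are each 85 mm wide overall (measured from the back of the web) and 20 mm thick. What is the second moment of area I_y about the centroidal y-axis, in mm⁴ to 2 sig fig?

Break the section into simple shapes (no overlaps), measuring from the bottom-left corner of the bounding box.
Web: 6 × 170, A = 1 020 mm², x = 3 mm, Ī = 3 060 mm⁴.
Top flange (beyond web): 79 × 20, A = 1 580 mm², x = 45.5 mm, Ī = 821 732 mm⁴.
Bottom flange (beyond web): 79 × 20, A = 1 580 mm², x = 45.5 mm, Ī = 821 732 mm⁴.
Centroid: x̄ = ΣA·x / ΣA = 35.13 mm.
Transfer each piece to the centroidal y-axis using Ī + A·d² with d = x − 35.13:
  web: d = -32.13 mm → contributes +1 055 990 mm⁴
  top flange (beyond web): d = 10.37 mm → contributes +991 667 mm⁴
  bottom flange (beyond web): d = 10.37 mm → contributes +991 667 mm⁴
Total I = 3 039 324 mm⁴.

I_y ≈ 3.0 × 10⁶ mm⁴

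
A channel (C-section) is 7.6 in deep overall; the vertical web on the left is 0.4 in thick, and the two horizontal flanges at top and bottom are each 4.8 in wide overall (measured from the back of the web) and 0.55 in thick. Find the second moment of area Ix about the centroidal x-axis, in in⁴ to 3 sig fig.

Treat the section as a set of non-overlapping primitives; coordinates are from the bounding-box lower-left.
Web: 0.4 × 7.6, A = 3.04 in², y = 3.8 in, Ī = 14.633 in⁴.
Top flange (beyond web): 4.4 × 0.55, A = 2.42 in², y = 7.325 in, Ī = 0.061004 in⁴.
Bottom flange (beyond web): 4.4 × 0.55, A = 2.42 in², y = 0.275 in, Ī = 0.061004 in⁴.
By symmetry the centroid is at mid-height, ȳ = 3.8 in.
Transfer each piece to the centroidal x-axis using Ī + A·d² with d = y − 3.8:
  web: d = 0 in → contributes +14.633 in⁴
  top flange (beyond web): d = 3.525 in → contributes +30.131 in⁴
  bottom flange (beyond web): d = -3.525 in → contributes +30.131 in⁴
Total I = 74.895 in⁴.

Ix ≈ 74.9 in⁴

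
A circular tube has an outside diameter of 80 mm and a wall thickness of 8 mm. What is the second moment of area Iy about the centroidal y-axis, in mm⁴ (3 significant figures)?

Decompose the section into non-overlapping parts with the origin at the bottom-left of its bounding rectangle.
Outer circle: ⌀80, A = 5026.5 mm², x = 40 mm, Ī = 2 010 619 mm⁴.
Bore (subtracted): ⌀64, A = 3 217 mm², x = 40 mm, Ī = 823 550 mm⁴.
By symmetry the centroid is at mid-width, x̄ = 40 mm.
All pieces are centred on the centroidal y-axis, so I = ΣĪ (holes subtracted) = 1 187 070 mm⁴.

Iy ≈ 1.19 × 10⁶ mm⁴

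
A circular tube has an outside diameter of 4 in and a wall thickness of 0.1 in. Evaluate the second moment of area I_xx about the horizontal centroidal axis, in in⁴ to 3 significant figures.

Break the section into simple shapes (no overlaps), measuring from the bottom-left corner of the bounding box.
Outer circle: ⌀4, A = 12.566 in², y = 2 in, Ī = 12.566 in⁴.
Bore (subtracted): ⌀3.8, A = 11.341 in², y = 2 in, Ī = 10.235 in⁴.
By symmetry the centroid is at mid-height, ȳ = 2 in.
All pieces are centred on the horizontal centroidal axis, so I = ΣĪ (holes subtracted) = 2.331 in⁴.

I_xx ≈ 2.33 in⁴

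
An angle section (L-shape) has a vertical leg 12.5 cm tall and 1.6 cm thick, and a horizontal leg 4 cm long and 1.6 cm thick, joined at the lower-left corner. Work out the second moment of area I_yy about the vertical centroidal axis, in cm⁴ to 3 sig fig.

I_yy ≈ 19.0 cm⁴

Split into non-overlapping primitives; take the origin at the lower-left of the bounding box.
Vertical leg: 1.6 × 12.5, A = 20 cm², x = 0.8 cm, Ī = 4.2667 cm⁴.
Horizontal leg (remainder): 2.4 × 1.6, A = 3.84 cm², x = 2.8 cm, Ī = 1.8432 cm⁴.
Centroid: x̄ = ΣA·x / ΣA = 1.1221 cm.
Transfer each piece to the vertical centroidal axis using Ī + A·d² with d = x − 1.1221:
  vertical leg: d = -0.32215 cm → contributes +6.3422 cm⁴
  horizontal leg (remainder): d = 1.6779 cm → contributes +12.654 cm⁴
Total I = 18.996 cm⁴.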